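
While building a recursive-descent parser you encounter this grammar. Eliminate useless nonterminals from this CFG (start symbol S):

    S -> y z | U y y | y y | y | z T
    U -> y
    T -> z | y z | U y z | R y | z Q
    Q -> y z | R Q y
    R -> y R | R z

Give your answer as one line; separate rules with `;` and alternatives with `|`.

Generating nonterminals: {Q, S, T, U}.
Reachable from S after that: {Q, S, T, U}.
Removed useless symbols: {R} and every production mentioning them.

S -> y z | U y y | y y | y | z T; U -> y; T -> z | y z | U y z | z Q; Q -> y z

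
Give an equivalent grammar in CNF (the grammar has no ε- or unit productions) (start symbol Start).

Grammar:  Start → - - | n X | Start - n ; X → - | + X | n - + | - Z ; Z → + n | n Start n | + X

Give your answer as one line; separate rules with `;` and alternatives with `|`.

Introduce a nonterminal for each terminal appearing in a rule of length ≥ 2: X1 → -, X2 → n, X3 → +.
Binarize each right-hand side of length ≥ 3 by chaining fresh nonterminals (Y1, Y2, …): affected rules were Start → Start X1 X2; X → X2 X1 X3; Z → X2 Start X2.

Start → X1 X1 | X2 X | Start Y1; X → - | X3 X | X2 Y2 | X1 Z; Z → X3 X2 | X2 Y3 | X3 X; X1 → -; X2 → n; X3 → +; Y1 → X1 X2; Y2 → X1 X3; Y3 → Start X2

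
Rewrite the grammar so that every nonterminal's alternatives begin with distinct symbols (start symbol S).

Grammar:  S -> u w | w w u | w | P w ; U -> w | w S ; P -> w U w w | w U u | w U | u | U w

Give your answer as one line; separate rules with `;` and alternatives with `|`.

S has alternatives sharing prefix 'w': factor to S → w S' with S' → w u | ε.
U has alternatives sharing prefix 'w': factor to U → w U' with U' → ε | S.
P has alternatives sharing prefix 'w U': factor to P → w U P' with P' → w w | u | ε.

S -> u w | P w | w S'; U -> w U'; P -> u | U w | w U P'; S' -> w u | ε; U' -> ε | S; P' -> w w | u | ε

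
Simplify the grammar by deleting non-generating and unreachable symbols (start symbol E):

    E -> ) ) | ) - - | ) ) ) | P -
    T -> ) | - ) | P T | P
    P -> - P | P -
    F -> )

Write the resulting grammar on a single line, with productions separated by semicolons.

Generating nonterminals: {E, F, T}.
Reachable from E after that: {E}.
Removed useless symbols: {F, P, T} and every production mentioning them.

E -> ) ) | ) - - | ) ) )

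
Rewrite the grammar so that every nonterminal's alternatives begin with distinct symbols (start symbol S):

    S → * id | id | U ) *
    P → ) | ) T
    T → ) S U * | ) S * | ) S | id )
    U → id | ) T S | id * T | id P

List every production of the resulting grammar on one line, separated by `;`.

S → * id | id | U ) *; P → ) P'; T → id ) | ) S T'; U → ) T S | id U'; P' → ε | T; T' → U * | * | ε; U' → ε | * T | P

P has alternatives sharing prefix ')': factor to P → ) P' with P' → ε | T.
T has alternatives sharing prefix ') S': factor to T → ) S T' with T' → U * | * | ε.
U has alternatives sharing prefix 'id': factor to U → id U' with U' → ε | * T | P.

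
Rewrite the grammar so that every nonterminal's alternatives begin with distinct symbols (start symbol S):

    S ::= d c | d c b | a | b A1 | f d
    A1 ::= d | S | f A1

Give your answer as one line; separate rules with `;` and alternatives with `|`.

S ::= a | b A1 | f d | d c S'; A1 ::= d | S | f A1; S' ::= epsilon | b

S has alternatives sharing prefix 'd c': factor to S → d c S' with S' → ε | b.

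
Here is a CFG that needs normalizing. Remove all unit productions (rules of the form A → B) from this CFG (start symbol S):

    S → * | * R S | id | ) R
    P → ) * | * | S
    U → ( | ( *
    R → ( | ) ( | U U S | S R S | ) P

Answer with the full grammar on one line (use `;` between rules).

Unit pairs: P ⇒* {S}.
Replace each nonterminal's rules with the union of the non-unit rules of every nonterminal it unit-derives.

S → * | * R S | id | ) R; P → * | * R S | id | ) R | ) *; U → ( | ( *; R → ( | ) ( | U U S | S R S | ) P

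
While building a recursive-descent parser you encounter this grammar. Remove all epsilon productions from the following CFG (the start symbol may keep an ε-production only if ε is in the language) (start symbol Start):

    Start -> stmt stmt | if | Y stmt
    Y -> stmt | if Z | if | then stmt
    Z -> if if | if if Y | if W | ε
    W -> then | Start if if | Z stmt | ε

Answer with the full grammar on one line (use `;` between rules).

Nullable set = {W, Z}.
ε ∉ L(G), so no ε-production is kept.
Add the nullable-subset variants: Y → if Z gives if Z | if. Z → if W gives if W | if. W → Z stmt gives Z stmt | stmt.

Start -> stmt stmt | if | Y stmt; Y -> stmt | if Z | if | then stmt; Z -> if if | if if Y | if W | if; W -> then | Start if if | Z stmt | stmt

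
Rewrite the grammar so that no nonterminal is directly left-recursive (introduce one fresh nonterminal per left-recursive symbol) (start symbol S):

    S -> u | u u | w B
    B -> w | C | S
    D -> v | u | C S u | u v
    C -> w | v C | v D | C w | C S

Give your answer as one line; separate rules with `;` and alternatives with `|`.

Directly left-recursive nonterminal: C.
For C: α = {w, S}, β = {w, v C, v D}. Rewrite as C → β C' and C' → α C' | ε.

S -> u | u u | w B; B -> w | C | S; D -> v | u | C S u | u v; C -> w C' | v C C' | v D C'; C' -> w C' | S C' | epsilon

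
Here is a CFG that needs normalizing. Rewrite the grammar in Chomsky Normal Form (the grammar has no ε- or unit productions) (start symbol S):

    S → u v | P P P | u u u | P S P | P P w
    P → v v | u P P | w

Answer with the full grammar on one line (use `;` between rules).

Introduce a nonterminal for each terminal appearing in a rule of length ≥ 2: X1 → u, X2 → v, X3 → w.
Binarize each right-hand side of length ≥ 3 by chaining fresh nonterminals (Y1, Y2, …): affected rules were S → P P P; S → X1 X1 X1; S → P S P; S → P P X3.

S → X1 X2 | P Y1 | X1 Y2 | P Y3 | P Y4; P → X2 X2 | X1 Y5 | w; X1 → u; X2 → v; X3 → w; Y1 → P P; Y2 → X1 X1; Y3 → S P; Y4 → P X3; Y5 → P P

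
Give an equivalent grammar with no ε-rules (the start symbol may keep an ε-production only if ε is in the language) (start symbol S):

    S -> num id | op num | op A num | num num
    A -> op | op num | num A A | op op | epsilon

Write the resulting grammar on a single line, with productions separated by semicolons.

S -> num id | op num | op A num | num num; A -> op | op num | num A A | num A | num | op op

Nullable set = {A}.
ε ∉ L(G), so no ε-production is kept.
Expand every rule over subsets of its nullable positions: A → num A A gives num A A | num A | num.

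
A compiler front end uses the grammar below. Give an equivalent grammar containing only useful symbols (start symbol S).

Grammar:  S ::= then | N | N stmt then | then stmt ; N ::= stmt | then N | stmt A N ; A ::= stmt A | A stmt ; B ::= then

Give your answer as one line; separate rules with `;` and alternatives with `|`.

Generating nonterminals: {B, N, S}.
Reachable from S after that: {N, S}.
Removed useless symbols: {A, B} and every production mentioning them.

S ::= then | N | N stmt then | then stmt; N ::= stmt | then N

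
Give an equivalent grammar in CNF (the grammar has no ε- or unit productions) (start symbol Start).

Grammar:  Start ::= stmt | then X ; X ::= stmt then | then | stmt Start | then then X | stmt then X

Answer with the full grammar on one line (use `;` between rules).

Start ::= stmt | X1 X; X ::= X2 X1 | then | X2 Start | X1 Y1 | X2 Y2; X1 ::= then; X2 ::= stmt; Y1 ::= X1 X; Y2 ::= X1 X

Introduce a nonterminal for each terminal appearing in a rule of length ≥ 2: X1 → then, X2 → stmt.
Binarize each right-hand side of length ≥ 3 by chaining fresh nonterminals (Y1, Y2, …): affected rules were X → X1 X1 X; X → X2 X1 X.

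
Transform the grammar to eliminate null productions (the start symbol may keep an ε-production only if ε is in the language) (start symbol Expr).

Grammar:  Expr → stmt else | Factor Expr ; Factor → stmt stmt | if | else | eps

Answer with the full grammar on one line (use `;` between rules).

Expr → stmt else | Factor Expr; Factor → stmt stmt | if | else

The nullable symbols are {Factor}.
ε ∉ L(G), so no ε-production is kept.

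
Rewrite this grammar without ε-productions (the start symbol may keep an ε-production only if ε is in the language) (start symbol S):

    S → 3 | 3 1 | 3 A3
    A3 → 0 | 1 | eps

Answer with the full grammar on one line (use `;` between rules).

S → 3 | 3 1 | 3 A3; A3 → 0 | 1

Nullable nonterminals: {A3}.
ε ∉ L(G), so no ε-production is kept.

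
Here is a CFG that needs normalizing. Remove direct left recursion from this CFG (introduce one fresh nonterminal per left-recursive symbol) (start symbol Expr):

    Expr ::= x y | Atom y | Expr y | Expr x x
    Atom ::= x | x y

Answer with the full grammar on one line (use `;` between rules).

Directly left-recursive nonterminal: Expr.
For Expr: α = {y, x x}, β = {x y, Atom y}. Rewrite as Expr → β Expr1 and Expr1 → α Expr1 | ε.

Expr ::= x y Expr1 | Atom y Expr1; Atom ::= x | x y; Expr1 ::= y Expr1 | x x Expr1 | ε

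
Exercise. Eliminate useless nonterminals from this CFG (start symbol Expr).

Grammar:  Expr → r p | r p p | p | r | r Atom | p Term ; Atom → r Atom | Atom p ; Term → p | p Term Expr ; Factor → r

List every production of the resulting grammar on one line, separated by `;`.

Expr → r p | r p p | p | r | p Term; Term → p | p Term Expr

Generating nonterminals: {Expr, Factor, Term}.
Reachable from Expr after that: {Expr, Term}.
Removed useless symbols: {Atom, Factor} and every production mentioning them.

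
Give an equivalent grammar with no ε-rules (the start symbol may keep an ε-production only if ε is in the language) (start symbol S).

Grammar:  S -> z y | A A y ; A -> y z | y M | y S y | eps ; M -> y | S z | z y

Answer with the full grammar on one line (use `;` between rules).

S -> z y | A A y | A y | y; A -> y z | y M | y S y; M -> y | S z | z y

Nullable nonterminals: {A}.
ε ∉ L(G), so no ε-production is kept.
For each production, add variants omitting each subset of nullable occurrences: S → A A y gives A A y | A y | y.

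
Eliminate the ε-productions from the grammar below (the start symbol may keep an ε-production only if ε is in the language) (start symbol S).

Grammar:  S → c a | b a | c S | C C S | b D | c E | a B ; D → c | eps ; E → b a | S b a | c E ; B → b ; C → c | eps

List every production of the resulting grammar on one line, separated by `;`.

S → c a | b a | c S | C C S | C S | b D | b | c E | a B; D → c; E → b a | S b a | c E; B → b; C → c

Nullable set = {C, D}.
ε ∉ L(G), so no ε-production is kept.
Add the nullable-subset variants: S → C C S gives C C S | C S. S → b D gives b D | b.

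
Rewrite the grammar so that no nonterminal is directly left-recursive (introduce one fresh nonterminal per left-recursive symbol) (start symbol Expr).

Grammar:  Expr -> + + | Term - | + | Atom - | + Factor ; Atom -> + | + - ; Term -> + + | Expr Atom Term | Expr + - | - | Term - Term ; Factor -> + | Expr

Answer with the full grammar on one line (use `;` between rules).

Term is directly left-recursive.
For Term: α = {- Term}, β = {+ +, Expr Atom Term, Expr + -, -}. Rewrite as Term → β Term1 and Term1 → α Term1 | ε.

Expr -> + + | Term - | + | Atom - | + Factor; Atom -> + | + -; Term -> + + Term1 | Expr Atom Term Term1 | Expr + - Term1 | - Term1; Factor -> + | Expr; Term1 -> - Term Term1 | eps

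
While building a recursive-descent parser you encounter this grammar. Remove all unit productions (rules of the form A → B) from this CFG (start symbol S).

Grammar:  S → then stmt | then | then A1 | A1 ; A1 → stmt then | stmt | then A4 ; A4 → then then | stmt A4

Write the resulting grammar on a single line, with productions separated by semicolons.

S → stmt then | stmt | then A4 | then stmt | then | then A1; A1 → stmt then | stmt | then A4; A4 → then then | stmt A4

Unit pairs: S ⇒* {A1}.
For every A with A ⇒* B via unit rules, add B's non-unit alternatives to A; then delete every rule of the form X → Y.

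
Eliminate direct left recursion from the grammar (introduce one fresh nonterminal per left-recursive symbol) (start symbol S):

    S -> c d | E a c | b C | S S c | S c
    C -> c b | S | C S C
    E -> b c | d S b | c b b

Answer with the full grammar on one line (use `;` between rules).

S -> c d S' | E a c S' | b C S'; C -> c b C' | S C'; E -> b c | d S b | c b b; S' -> S c S' | c S' | ε; C' -> S C C' | ε

S, C are directly left-recursive.
For S: α = {S c, c}, β = {c d, E a c, b C}. Rewrite as S → β S' and S' → α S' | ε.
For C: α = {S C}, β = {c b, S}. Rewrite as C → β C' and C' → α C' | ε.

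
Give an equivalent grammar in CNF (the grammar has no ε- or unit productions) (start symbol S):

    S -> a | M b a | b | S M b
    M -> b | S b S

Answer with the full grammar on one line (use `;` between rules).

Introduce a nonterminal for each terminal appearing in a rule of length ≥ 2: X1 → b, X2 → a.
Binarize each right-hand side of length ≥ 3 by chaining fresh nonterminals (Y1, Y2, …): affected rules were S → M X1 X2; S → S M X1; M → S X1 S.

S -> a | M Y1 | b | S Y2; M -> b | S Y3; X1 -> b; X2 -> a; Y1 -> X1 X2; Y2 -> M X1; Y3 -> X1 S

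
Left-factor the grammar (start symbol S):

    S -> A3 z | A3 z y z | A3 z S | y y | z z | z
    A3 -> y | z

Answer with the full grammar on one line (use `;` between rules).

S has alternatives sharing prefix 'A3 z': factor to S → A3 z S' with S' → ε | y z | S.
S has alternatives sharing prefix 'z': factor to S → z S'' with S'' → z | ε.

S -> y y | A3 z S' | z S''; A3 -> y | z; S' -> epsilon | y z | S; S'' -> z | epsilon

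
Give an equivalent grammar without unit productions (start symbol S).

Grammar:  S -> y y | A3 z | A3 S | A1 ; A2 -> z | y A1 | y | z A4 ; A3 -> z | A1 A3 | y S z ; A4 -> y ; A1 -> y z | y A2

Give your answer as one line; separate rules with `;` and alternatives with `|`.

Unit pairs: S ⇒* {A1}.
Replace each nonterminal's rules with the union of the non-unit rules of every nonterminal it unit-derives.

S -> y z | y A2 | y y | A3 z | A3 S; A2 -> z | y A1 | y | z A4; A3 -> z | A1 A3 | y S z; A4 -> y; A1 -> y z | y A2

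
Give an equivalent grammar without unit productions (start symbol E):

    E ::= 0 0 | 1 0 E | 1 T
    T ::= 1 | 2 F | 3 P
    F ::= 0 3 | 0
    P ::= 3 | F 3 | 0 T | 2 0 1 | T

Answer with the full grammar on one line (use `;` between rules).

Unit pairs: P ⇒* {T}.
For each unit pair (A, B), copy every non-unit production of B to A, then drop all unit productions.

E ::= 0 0 | 1 0 E | 1 T; T ::= 1 | 2 F | 3 P; F ::= 0 3 | 0; P ::= 3 | F 3 | 0 T | 2 0 1 | 1 | 2 F | 3 P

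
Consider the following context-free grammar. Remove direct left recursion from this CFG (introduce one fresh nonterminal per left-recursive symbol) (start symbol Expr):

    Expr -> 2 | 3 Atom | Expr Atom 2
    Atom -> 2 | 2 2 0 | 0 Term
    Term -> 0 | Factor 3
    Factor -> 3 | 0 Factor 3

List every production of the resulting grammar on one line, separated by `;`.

Expr -> 2 Expr1 | 3 Atom Expr1; Atom -> 2 | 2 2 0 | 0 Term; Term -> 0 | Factor 3; Factor -> 3 | 0 Factor 3; Expr1 -> Atom 2 Expr1 | ε

Left recursion appears on Expr.
For Expr: α = {Atom 2}, β = {2, 3 Atom}. Rewrite as Expr → β Expr1 and Expr1 → α Expr1 | ε.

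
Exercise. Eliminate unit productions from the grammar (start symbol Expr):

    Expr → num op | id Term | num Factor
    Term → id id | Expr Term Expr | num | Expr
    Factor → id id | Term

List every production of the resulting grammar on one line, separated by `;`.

Unit pairs: Factor ⇒* {Expr, Term}; Term ⇒* {Expr}.
For every A with A ⇒* B via unit rules, add B's non-unit alternatives to A; then delete every rule of the form X → Y.

Expr → num op | id Term | num Factor; Term → id id | Expr Term Expr | num | num op | id Term | num Factor; Factor → id id | Expr Term Expr | num | num op | id Term | num Factor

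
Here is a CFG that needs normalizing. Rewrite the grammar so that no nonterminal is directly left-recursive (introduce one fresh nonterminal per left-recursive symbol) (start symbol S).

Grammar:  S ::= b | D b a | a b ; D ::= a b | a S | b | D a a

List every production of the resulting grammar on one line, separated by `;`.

S ::= b | D b a | a b; D ::= a b D' | a S D' | b D'; D' ::= a a D' | ε

Left recursion appears on D.
For D: α = {a a}, β = {a b, a S, b}. Rewrite as D → β D' and D' → α D' | ε.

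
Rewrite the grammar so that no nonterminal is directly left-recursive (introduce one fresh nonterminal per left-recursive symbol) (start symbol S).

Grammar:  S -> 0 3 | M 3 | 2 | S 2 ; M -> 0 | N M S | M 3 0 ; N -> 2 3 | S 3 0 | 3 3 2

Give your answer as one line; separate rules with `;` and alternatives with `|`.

S -> 0 3 S' | M 3 S' | 2 S'; M -> 0 M' | N M S M'; N -> 2 3 | S 3 0 | 3 3 2; S' -> 2 S' | ε; M' -> 3 0 M' | ε

Directly left-recursive nonterminals: S, M.
For S: α = {2}, β = {0 3, M 3, 2}. Rewrite as S → β S' and S' → α S' | ε.
For M: α = {3 0}, β = {0, N M S}. Rewrite as M → β M' and M' → α M' | ε.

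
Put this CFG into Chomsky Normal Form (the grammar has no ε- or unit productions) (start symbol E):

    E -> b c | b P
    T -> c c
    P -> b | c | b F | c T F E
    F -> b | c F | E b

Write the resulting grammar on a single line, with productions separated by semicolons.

Introduce a nonterminal for each terminal appearing in a rule of length ≥ 2: X1 → b, X2 → c.
Binarize each right-hand side of length ≥ 3 by chaining fresh nonterminals (Y1, Y2, …): affected rules were P → X2 T F E.

E -> X1 X2 | X1 P; T -> X2 X2; P -> b | c | X1 F | X2 Y1; F -> b | X2 F | E X1; X1 -> b; X2 -> c; Y1 -> T Y2; Y2 -> F E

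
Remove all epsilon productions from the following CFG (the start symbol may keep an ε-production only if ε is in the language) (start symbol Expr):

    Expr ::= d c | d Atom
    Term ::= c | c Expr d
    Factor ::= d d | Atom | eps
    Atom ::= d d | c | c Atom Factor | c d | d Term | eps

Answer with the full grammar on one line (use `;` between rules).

The nullable symbols are {Atom, Factor}.
ε ∉ L(G), so no ε-production is kept.
For each production, add variants omitting each subset of nullable occurrences: Expr → d Atom gives d Atom | d. Atom → c Atom Factor gives c Atom Factor | c Atom | c Factor.

Expr ::= d c | d Atom | d; Term ::= c | c Expr d; Factor ::= d d | Atom; Atom ::= d d | c | c Atom Factor | c Atom | c Factor | c d | d Term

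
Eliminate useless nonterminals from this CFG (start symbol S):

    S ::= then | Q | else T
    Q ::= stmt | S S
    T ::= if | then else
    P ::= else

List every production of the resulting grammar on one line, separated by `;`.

S ::= then | Q | else T; Q ::= stmt | S S; T ::= if | then else

Generating nonterminals: {P, Q, S, T}.
Reachable from S after that: {Q, S, T}.
Removed useless symbols: {P} and every production mentioning them.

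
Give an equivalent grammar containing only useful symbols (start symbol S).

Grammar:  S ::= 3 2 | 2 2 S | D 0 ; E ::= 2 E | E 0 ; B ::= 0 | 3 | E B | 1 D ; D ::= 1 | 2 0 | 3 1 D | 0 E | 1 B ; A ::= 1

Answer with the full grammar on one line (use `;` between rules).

S ::= 3 2 | 2 2 S | D 0; B ::= 0 | 3 | 1 D; D ::= 1 | 2 0 | 3 1 D | 1 B

Generating nonterminals: {A, B, D, S}.
Reachable from S after that: {B, D, S}.
Removed useless symbols: {A, E} and every production mentioning them.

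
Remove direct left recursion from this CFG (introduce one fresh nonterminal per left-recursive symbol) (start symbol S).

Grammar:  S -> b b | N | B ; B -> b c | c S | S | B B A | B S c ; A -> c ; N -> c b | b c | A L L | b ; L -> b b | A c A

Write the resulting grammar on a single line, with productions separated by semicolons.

S -> b b | N | B; B -> b c B' | c S B' | S B'; A -> c; N -> c b | b c | A L L | b; L -> b b | A c A; B' -> B A B' | S c B' | eps

Directly left-recursive nonterminal: B.
For B: α = {B A, S c}, β = {b c, c S, S}. Rewrite as B → β B' and B' → α B' | ε.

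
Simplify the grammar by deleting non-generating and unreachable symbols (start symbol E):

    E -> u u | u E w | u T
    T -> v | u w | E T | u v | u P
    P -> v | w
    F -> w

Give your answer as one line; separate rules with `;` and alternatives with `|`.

Generating nonterminals: {E, F, P, T}.
Reachable from E after that: {E, P, T}.
Removed useless symbols: {F} and every production mentioning them.

E -> u u | u E w | u T; T -> v | u w | E T | u v | u P; P -> v | w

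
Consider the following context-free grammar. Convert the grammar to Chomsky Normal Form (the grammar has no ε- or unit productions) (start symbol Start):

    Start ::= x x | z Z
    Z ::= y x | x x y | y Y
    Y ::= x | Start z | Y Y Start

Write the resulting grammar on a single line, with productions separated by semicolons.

Start ::= X1 X1 | X2 Z; Z ::= X3 X1 | X1 Y1 | X3 Y; Y ::= x | Start X2 | Y Y2; X1 ::= x; X2 ::= z; X3 ::= y; Y1 ::= X1 X3; Y2 ::= Y Start

Introduce a nonterminal for each terminal appearing in a rule of length ≥ 2: X1 → x, X2 → z, X3 → y.
Binarize each right-hand side of length ≥ 3 by chaining fresh nonterminals (Y1, Y2, …): affected rules were Z → X1 X1 X3; Y → Y Y Start.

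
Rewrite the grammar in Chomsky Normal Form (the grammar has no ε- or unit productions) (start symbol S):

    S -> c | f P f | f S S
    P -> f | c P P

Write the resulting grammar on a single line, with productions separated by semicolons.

S -> c | X1 Y1 | X1 Y2; P -> f | X2 Y3; X1 -> f; X2 -> c; Y1 -> P X1; Y2 -> S S; Y3 -> P P

Introduce a nonterminal for each terminal appearing in a rule of length ≥ 2: X1 → f, X2 → c.
Binarize each right-hand side of length ≥ 3 by chaining fresh nonterminals (Y1, Y2, …): affected rules were S → X1 P X1; S → X1 S S; P → X2 P P.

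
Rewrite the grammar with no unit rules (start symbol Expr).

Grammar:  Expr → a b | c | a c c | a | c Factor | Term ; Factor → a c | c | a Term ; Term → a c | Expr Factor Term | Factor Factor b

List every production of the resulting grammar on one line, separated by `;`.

Expr → a c | Expr Factor Term | Factor Factor b | a b | c | a c c | a | c Factor; Factor → a c | c | a Term; Term → a c | Expr Factor Term | Factor Factor b

Unit pairs: Expr ⇒* {Term}.
For each unit pair (A, B), copy every non-unit production of B to A, then drop all unit productions.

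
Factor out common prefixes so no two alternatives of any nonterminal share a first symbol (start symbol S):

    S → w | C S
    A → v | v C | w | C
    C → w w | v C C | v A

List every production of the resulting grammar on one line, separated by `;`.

S → w | C S; A → w | C | v A'; C → w w | v C'; A' → epsilon | C; C' → C C | A

A has alternatives sharing prefix 'v': factor to A → v A' with A' → ε | C.
C has alternatives sharing prefix 'v': factor to C → v C' with C' → C C | A.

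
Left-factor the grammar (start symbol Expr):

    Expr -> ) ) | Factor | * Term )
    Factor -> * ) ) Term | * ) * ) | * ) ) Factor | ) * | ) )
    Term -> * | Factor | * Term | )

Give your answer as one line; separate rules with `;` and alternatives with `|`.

Expr -> ) ) | Factor | * Term ); Factor -> * ) Factor1 | ) Factor2; Term -> Factor | ) | * Term1; Factor1 -> * ) | ) Factor11; Factor2 -> * | ); Term1 -> ε | Term; Factor11 -> Term | Factor

Factor has alternatives sharing prefix '* )': factor to Factor → * ) Factor1 with Factor1 → ) Term | * ) | ) Factor.
Factor has alternatives sharing prefix ')': factor to Factor → ) Factor2 with Factor2 → * | ).
Term has alternatives sharing prefix '*': factor to Term → * Term1 with Term1 → ε | Term.
Factor1 has alternatives sharing prefix ')': factor to Factor1 → ) Factor11 with Factor11 → Term | Factor.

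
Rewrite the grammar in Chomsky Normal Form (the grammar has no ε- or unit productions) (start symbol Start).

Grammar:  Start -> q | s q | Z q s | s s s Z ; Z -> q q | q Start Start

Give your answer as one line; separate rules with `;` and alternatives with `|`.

Introduce a nonterminal for each terminal appearing in a rule of length ≥ 2: X1 → s, X2 → q.
Binarize each right-hand side of length ≥ 3 by chaining fresh nonterminals (Y1, Y2, …): affected rules were Start → Z X2 X1; Start → X1 X1 X1 Z; Z → X2 Start Start.

Start -> q | X1 X2 | Z Y1 | X1 Y2; Z -> X2 X2 | X2 Y4; X1 -> s; X2 -> q; Y1 -> X2 X1; Y2 -> X1 Y3; Y3 -> X1 Z; Y4 -> Start Start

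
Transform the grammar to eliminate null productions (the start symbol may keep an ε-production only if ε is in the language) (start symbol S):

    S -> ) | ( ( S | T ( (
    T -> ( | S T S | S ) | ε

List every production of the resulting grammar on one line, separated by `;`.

Nullable nonterminals: {T}.
ε ∉ L(G), so no ε-production is kept.
Expand every rule over subsets of its nullable positions: S → T ( ( gives T ( ( | ( (. T → S T S gives S T S | S S.

S -> ) | ( ( S | T ( ( | ( (; T -> ( | S T S | S S | S )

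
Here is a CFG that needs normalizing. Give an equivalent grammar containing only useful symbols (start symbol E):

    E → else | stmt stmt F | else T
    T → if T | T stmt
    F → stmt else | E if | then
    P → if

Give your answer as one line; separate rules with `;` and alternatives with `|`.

E → else | stmt stmt F; F → stmt else | E if | then

Generating nonterminals: {E, F, P}.
Reachable from E after that: {E, F}.
Removed useless symbols: {P, T} and every production mentioning them.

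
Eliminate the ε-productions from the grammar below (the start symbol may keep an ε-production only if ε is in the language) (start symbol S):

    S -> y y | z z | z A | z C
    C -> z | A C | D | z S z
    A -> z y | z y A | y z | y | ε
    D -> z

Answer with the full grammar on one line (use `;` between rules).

S -> y y | z z | z A | z | z C; C -> z | A C | D | z S z; A -> z y | z y A | y z | y; D -> z

The nullable symbols are {A}.
ε ∉ L(G), so no ε-production is kept.
For each production, add variants omitting each subset of nullable occurrences: S → z A gives z A | z.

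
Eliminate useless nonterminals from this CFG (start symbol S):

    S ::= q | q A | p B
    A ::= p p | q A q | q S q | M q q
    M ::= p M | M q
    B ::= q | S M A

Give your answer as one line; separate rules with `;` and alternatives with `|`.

Generating nonterminals: {A, B, S}.
Reachable from S after that: {A, B, S}.
Removed useless symbols: {M} and every production mentioning them.

S ::= q | q A | p B; A ::= p p | q A q | q S q; B ::= q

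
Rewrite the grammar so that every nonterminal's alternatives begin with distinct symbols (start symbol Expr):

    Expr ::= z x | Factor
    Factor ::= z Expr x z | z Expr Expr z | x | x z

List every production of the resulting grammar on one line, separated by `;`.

Factor has alternatives sharing prefix 'z Expr': factor to Factor → z Expr Factor1 with Factor1 → x z | Expr z.
Factor has alternatives sharing prefix 'x': factor to Factor → x Factor2 with Factor2 → ε | z.

Expr ::= z x | Factor; Factor ::= z Expr Factor1 | x Factor2; Factor1 ::= x z | Expr z; Factor2 ::= ε | z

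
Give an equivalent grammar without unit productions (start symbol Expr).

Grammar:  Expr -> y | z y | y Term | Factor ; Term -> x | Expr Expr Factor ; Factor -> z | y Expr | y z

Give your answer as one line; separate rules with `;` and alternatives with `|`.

Unit pairs: Expr ⇒* {Factor}.
Replace each nonterminal's rules with the union of the non-unit rules of every nonterminal it unit-derives.

Expr -> z | y Expr | y z | y | z y | y Term; Term -> x | Expr Expr Factor; Factor -> z | y Expr | y z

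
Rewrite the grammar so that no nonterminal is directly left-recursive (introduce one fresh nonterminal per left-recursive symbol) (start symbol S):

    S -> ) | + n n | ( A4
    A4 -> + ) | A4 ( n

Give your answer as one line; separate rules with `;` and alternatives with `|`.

S -> ) | + n n | ( A4; A4 -> + ) A4'; A4' -> ( n A4' | ε

A4 is directly left-recursive.
For A4: α = {( n}, β = {+ )}. Rewrite as A4 → β A4' and A4' → α A4' | ε.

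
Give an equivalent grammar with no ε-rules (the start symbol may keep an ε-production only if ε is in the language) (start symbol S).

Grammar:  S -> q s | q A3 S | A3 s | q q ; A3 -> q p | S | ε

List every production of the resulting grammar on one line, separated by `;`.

Nullable nonterminals: {A3}.
ε ∉ L(G), so no ε-production is kept.
For each production, add variants omitting each subset of nullable occurrences: S → q A3 S gives q A3 S | q S. S → A3 s gives A3 s | s.

S -> q s | q A3 S | q S | A3 s | s | q q; A3 -> q p | S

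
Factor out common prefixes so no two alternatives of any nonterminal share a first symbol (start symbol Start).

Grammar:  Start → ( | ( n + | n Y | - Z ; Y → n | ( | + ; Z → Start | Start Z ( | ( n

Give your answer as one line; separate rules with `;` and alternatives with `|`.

Start has alternatives sharing prefix '(': factor to Start → ( Start1 with Start1 → ε | n +.
Z has alternatives sharing prefix 'Start': factor to Z → Start Z1 with Z1 → ε | Z (.

Start → n Y | - Z | ( Start1; Y → n | ( | +; Z → ( n | Start Z1; Start1 → epsilon | n +; Z1 → epsilon | Z (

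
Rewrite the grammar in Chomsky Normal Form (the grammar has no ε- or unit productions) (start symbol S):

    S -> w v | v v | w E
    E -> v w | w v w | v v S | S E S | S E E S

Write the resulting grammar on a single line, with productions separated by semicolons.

S -> X1 X2 | X2 X2 | X1 E; E -> X2 X1 | X1 Y1 | X2 Y2 | S Y3 | S Y4; X1 -> w; X2 -> v; Y1 -> X2 X1; Y2 -> X2 S; Y3 -> E S; Y4 -> E Y5; Y5 -> E S

Introduce a nonterminal for each terminal appearing in a rule of length ≥ 2: X1 → w, X2 → v.
Binarize each right-hand side of length ≥ 3 by chaining fresh nonterminals (Y1, Y2, …): affected rules were E → X1 X2 X1; E → X2 X2 S; E → S E S; E → S E E S.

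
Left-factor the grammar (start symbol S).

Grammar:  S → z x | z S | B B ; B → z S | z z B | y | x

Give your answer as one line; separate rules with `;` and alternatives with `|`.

S → B B | z S'; B → y | x | z B'; S' → x | S; B' → S | z B

S has alternatives sharing prefix 'z': factor to S → z S' with S' → x | S.
B has alternatives sharing prefix 'z': factor to B → z B' with B' → S | z B.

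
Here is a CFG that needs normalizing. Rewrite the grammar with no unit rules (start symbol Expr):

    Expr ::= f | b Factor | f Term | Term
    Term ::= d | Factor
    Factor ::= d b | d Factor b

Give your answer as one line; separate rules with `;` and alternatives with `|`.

Expr ::= d | d b | d Factor b | f | b Factor | f Term; Term ::= d | d b | d Factor b; Factor ::= d b | d Factor b

Unit pairs: Expr ⇒* {Factor, Term}; Term ⇒* {Factor}.
For each unit pair (A, B), copy every non-unit production of B to A, then drop all unit productions.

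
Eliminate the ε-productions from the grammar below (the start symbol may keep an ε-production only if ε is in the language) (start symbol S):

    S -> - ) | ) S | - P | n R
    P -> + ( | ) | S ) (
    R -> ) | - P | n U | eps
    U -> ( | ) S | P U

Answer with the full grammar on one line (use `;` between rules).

Nullable nonterminals: {R}.
ε ∉ L(G), so no ε-production is kept.
Add the nullable-subset variants: S → n R gives n R | n.

S -> - ) | ) S | - P | n R | n; P -> + ( | ) | S ) (; R -> ) | - P | n U; U -> ( | ) S | P U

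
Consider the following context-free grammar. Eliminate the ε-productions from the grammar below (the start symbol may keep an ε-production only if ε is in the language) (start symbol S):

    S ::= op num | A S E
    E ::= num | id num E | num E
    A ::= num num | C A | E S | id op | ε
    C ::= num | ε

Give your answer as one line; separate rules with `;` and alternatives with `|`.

The nullable symbols are {A, C}.
ε ∉ L(G), so no ε-production is kept.
For each production, add variants omitting each subset of nullable occurrences: S → A S E gives A S E | S E. A → C A gives C A | C.

S ::= op num | A S E | S E; E ::= num | id num E | num E; A ::= num num | C A | C | E S | id op; C ::= num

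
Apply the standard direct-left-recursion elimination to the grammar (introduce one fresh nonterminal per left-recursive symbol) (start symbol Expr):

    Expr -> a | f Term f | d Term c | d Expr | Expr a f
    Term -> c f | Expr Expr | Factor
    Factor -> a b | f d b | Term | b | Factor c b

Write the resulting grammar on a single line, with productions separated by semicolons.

Expr -> a Expr1 | f Term f Expr1 | d Term c Expr1 | d Expr Expr1; Term -> c f | Expr Expr | Factor; Factor -> a b Factor1 | f d b Factor1 | Term Factor1 | b Factor1; Expr1 -> a f Expr1 | ε; Factor1 -> c b Factor1 | ε

Left recursion appears on Expr, Factor.
For Expr: α = {a f}, β = {a, f Term f, d Term c, d Expr}. Rewrite as Expr → β Expr1 and Expr1 → α Expr1 | ε.
For Factor: α = {c b}, β = {a b, f d b, Term, b}. Rewrite as Factor → β Factor1 and Factor1 → α Factor1 | ε.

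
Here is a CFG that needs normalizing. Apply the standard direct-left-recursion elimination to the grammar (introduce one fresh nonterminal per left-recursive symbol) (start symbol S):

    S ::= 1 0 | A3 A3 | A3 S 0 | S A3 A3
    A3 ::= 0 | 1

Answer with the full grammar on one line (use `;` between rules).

Left recursion appears on S.
For S: α = {A3 A3}, β = {1 0, A3 A3, A3 S 0}. Rewrite as S → β S' and S' → α S' | ε.

S ::= 1 0 S' | A3 A3 S' | A3 S 0 S'; A3 ::= 0 | 1; S' ::= A3 A3 S' | ε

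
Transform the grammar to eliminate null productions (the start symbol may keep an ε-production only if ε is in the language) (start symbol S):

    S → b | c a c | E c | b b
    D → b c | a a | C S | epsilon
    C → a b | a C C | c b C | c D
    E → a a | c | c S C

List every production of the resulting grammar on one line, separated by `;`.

S → b | c a c | E c | b b; D → b c | a a | C S; C → a b | a C C | c b C | c D | c; E → a a | c | c S C

Nullable set = {D}.
ε ∉ L(G), so no ε-production is kept.
Expand every rule over subsets of its nullable positions: C → c D gives c D | c.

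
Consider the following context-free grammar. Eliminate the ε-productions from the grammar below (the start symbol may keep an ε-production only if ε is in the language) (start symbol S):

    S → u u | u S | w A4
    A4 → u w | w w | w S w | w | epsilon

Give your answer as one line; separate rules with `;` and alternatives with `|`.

Nullable nonterminals: {A4}.
ε ∉ L(G), so no ε-production is kept.
Add the nullable-subset variants: S → w A4 gives w A4 | w.

S → u u | u S | w A4 | w; A4 → u w | w w | w S w | w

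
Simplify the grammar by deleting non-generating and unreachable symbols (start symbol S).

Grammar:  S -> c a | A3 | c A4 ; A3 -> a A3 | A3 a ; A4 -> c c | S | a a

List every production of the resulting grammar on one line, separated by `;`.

Generating nonterminals: {A4, S}.
Reachable from S after that: {A4, S}.
Removed useless symbols: {A3} and every production mentioning them.

S -> c a | c A4; A4 -> c c | S | a a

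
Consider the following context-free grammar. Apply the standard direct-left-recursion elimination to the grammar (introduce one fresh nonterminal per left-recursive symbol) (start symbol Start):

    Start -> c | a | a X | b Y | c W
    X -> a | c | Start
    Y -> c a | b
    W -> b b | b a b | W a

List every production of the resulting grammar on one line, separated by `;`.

Left recursion appears on W.
For W: α = {a}, β = {b b, b a b}. Rewrite as W → β W1 and W1 → α W1 | ε.

Start -> c | a | a X | b Y | c W; X -> a | c | Start; Y -> c a | b; W -> b b W1 | b a b W1; W1 -> a W1 | ε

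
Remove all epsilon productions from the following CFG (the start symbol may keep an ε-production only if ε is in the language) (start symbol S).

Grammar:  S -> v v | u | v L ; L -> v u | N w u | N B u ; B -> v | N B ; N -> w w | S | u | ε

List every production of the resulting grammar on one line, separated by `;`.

The nullable symbols are {N}.
ε ∉ L(G), so no ε-production is kept.
For each production, add variants omitting each subset of nullable occurrences: L → N w u gives N w u | w u. L → N B u gives N B u | B u.

S -> v v | u | v L; L -> v u | N w u | w u | N B u | B u; B -> v | N B; N -> w w | S | u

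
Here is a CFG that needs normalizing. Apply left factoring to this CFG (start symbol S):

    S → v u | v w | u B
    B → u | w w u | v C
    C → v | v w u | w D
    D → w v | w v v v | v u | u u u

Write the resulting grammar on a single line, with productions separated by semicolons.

S has alternatives sharing prefix 'v': factor to S → v S' with S' → u | w.
C has alternatives sharing prefix 'v': factor to C → v C' with C' → ε | w u.
D has alternatives sharing prefix 'w v': factor to D → w v D' with D' → ε | v v.

S → u B | v S'; B → u | w w u | v C; C → w D | v C'; D → v u | u u u | w v D'; S' → u | w; C' → ε | w u; D' → ε | v v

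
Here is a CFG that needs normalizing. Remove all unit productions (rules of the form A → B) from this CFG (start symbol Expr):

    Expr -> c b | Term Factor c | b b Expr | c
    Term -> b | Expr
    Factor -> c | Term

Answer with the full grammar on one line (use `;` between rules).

Expr -> c b | Term Factor c | b b Expr | c; Term -> b | c b | Term Factor c | b b Expr | c; Factor -> b | c | c b | Term Factor c | b b Expr

Unit pairs: Factor ⇒* {Expr, Term}; Term ⇒* {Expr}.
Replace each nonterminal's rules with the union of the non-unit rules of every nonterminal it unit-derives.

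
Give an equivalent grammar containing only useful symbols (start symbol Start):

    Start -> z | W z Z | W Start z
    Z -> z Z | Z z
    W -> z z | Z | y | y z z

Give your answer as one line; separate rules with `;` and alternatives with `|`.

Generating nonterminals: {Start, W}.
Reachable from Start after that: {Start, W}.
Removed useless symbols: {Z} and every production mentioning them.

Start -> z | W Start z; W -> z z | y | y z z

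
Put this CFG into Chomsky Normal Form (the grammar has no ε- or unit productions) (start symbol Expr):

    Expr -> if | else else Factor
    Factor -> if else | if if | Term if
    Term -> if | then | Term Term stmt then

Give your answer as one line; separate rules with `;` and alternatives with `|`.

Expr -> if | X1 Y1; Factor -> X2 X1 | X2 X2 | Term X2; Term -> if | then | Term Y2; X1 -> else; X2 -> if; X3 -> stmt; X4 -> then; Y1 -> X1 Factor; Y2 -> Term Y3; Y3 -> X3 X4

Introduce a nonterminal for each terminal appearing in a rule of length ≥ 2: X1 → else, X2 → if, X3 → stmt, X4 → then.
Binarize each right-hand side of length ≥ 3 by chaining fresh nonterminals (Y1, Y2, …): affected rules were Expr → X1 X1 Factor; Term → Term Term X3 X4.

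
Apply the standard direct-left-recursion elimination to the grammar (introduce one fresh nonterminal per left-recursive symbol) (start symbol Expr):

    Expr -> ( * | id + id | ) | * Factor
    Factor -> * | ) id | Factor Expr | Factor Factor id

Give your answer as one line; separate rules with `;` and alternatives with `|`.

Left recursion appears on Factor.
For Factor: α = {Expr, Factor id}, β = {*, ) id}. Rewrite as Factor → β Factor1 and Factor1 → α Factor1 | ε.

Expr -> ( * | id + id | ) | * Factor; Factor -> * Factor1 | ) id Factor1; Factor1 -> Expr Factor1 | Factor id Factor1 | ε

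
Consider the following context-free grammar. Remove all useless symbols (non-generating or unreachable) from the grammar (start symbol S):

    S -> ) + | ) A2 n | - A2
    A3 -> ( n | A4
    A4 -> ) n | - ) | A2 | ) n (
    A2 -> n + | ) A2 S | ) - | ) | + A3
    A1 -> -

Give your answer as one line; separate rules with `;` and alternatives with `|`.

Generating nonterminals: {A1, A2, A3, A4, S}.
Reachable from S after that: {A2, A3, A4, S}.
Removed useless symbols: {A1} and every production mentioning them.

S -> ) + | ) A2 n | - A2; A3 -> ( n | A4; A4 -> ) n | - ) | A2 | ) n (; A2 -> n + | ) A2 S | ) - | ) | + A3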